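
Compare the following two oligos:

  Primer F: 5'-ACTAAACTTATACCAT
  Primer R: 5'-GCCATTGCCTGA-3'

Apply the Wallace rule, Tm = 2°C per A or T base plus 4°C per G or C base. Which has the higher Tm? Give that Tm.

Primer F, 40°C

Primer F: A+T=12, G+C=4 → Tm = 2(12)+4(4) = 40°C
Primer R: A+T=5, G+C=7 → Tm = 2(5)+4(7) = 38°C
40°C vs 38°C → primer F is higher.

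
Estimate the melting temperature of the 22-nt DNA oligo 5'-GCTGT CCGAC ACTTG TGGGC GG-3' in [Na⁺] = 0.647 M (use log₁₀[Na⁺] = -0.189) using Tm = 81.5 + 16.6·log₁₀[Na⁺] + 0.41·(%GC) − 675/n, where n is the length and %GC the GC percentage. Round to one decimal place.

75.6°C

Length n = 22. A=2, T=5, G=9, C=6
G+C = 15, so %GC = 15/22 × 100 = 68.182%
Salt term: 16.6 × (-0.189) = -3.137
GC term: 0.41 × 68.182 = 27.955; length term: −675/22 = −30.682
Tm = 81.5 + (-3.137) + 27.955 − 30.682 = 75.636 → 75.6°C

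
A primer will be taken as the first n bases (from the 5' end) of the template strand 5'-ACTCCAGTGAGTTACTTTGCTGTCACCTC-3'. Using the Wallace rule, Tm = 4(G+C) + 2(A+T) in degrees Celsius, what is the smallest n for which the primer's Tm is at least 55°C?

First 19 bases: ACTCCAGTGAGTTACTTTG → Tm = 54°C (< 55°C)
First 20 bases: ACTCCAGTGAGTTACTTTGC → Tm = 58°C (≥ 55°C)
Since every base adds ≥2°C, Tm only increases with n, so the threshold is first crossed at n = 20.

n = 20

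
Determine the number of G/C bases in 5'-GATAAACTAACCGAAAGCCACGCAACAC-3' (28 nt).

Scanning the sequence gives T=2, G=4, A=13, C=9.
G+C = 4 + 9 = 13

13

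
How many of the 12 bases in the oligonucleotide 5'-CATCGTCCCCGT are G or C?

Counting bases: A=1, G=2, T=3, C=6
Total G or C: 2 + 6 = 8

8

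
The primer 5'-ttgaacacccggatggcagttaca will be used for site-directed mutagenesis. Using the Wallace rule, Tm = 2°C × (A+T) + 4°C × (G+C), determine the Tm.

Scanning the sequence gives C=6, G=6, A=7, T=5.
A+T = 12, G+C = 12
Tm = 2×12 + 4×12 = 72°C

72°C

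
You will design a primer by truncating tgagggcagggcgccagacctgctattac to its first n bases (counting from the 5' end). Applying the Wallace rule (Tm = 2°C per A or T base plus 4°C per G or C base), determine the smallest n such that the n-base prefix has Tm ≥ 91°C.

n = 29

First 28 bases: TGAGGGCAGGGCGCCAGACCTGCTATTA → Tm = 90°C (< 91°C)
First 29 bases: TGAGGGCAGGGCGCCAGACCTGCTATTAC → Tm = 94°C (≥ 91°C)
Since every base adds ≥2°C, Tm only increases with n, so the threshold is first crossed at n = 29.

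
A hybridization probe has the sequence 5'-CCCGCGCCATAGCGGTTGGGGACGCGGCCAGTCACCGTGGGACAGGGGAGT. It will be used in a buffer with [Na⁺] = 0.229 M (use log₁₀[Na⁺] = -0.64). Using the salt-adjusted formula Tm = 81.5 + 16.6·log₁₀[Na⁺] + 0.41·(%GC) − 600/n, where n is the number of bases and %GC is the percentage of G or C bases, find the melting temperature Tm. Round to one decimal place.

88.9°C

Length n = 51. Scanning the sequence gives G=22, C=15, T=6, A=8.
G+C = 37, so %GC = 37/51 × 100 = 72.549%
Salt term: 16.6 × (-0.64) = -10.624
GC term: 0.41 × 72.549 = 29.745; length term: −600/51 = −11.765
Tm = 81.5 + (-10.624) + 29.745 − 11.765 = 88.856 → 88.9°C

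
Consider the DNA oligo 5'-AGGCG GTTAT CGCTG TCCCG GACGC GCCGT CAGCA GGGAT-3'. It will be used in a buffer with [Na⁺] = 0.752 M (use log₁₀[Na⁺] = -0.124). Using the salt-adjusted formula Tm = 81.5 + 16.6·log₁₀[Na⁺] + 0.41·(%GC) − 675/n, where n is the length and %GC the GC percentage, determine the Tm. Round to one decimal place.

90.2°C

Length n = 40. Base counts: G=15, T=7, A=6, C=12
G+C = 27, so %GC = 27/40 × 100 = 67.5%
Salt term: 16.6 × (-0.124) = -2.058
GC term: 0.41 × 67.5 = 27.675; length term: −675/40 = −16.875
Tm = 81.5 + (-2.058) + 27.675 − 16.875 = 90.242 → 90.2°C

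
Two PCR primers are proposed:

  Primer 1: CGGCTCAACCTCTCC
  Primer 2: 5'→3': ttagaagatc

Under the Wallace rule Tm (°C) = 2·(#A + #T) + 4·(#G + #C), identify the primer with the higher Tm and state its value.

Primer 1: A+T=5, G+C=10 → Tm = 2(5)+4(10) = 50°C
Primer 2: A+T=7, G+C=3 → Tm = 2(7)+4(3) = 26°C
50°C vs 26°C → primer 1 is higher.

Primer 1, 50°C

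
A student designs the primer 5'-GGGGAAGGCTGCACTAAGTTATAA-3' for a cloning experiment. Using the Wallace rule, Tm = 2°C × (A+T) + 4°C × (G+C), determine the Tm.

Base counts: G=8, C=3, T=5, A=8
A+T = 13, G+C = 11
Tm = 4·11 + 2·13 = 44 + 26 = 70°C

70°C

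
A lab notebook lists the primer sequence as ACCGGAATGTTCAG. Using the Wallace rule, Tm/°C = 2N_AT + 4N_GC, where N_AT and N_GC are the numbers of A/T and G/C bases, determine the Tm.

Base counts: G=4, C=3, A=4, T=3
So N_AT = 7 and N_GC = 7.
Tm = 2(7) + 4(7) = 14 + 28 = 42°C

42°C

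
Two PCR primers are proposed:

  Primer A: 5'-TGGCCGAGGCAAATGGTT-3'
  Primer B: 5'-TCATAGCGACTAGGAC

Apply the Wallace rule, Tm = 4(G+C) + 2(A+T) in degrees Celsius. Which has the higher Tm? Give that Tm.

Primer A: A+T=8, G+C=10 → Tm = 2(8)+4(10) = 56°C
Primer B: A+T=8, G+C=8 → Tm = 2(8)+4(8) = 48°C
56°C vs 48°C → primer A is higher.

Primer A, 56°C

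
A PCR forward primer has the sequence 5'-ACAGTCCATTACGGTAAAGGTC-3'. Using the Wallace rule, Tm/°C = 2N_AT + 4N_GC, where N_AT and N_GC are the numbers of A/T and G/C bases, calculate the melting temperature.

Scanning the sequence gives G=5, C=5, T=5, A=7.
AT pairs contribute 12, GC pairs contribute 10.
Tm = 2×12 + 4×10 = 64°C

64°C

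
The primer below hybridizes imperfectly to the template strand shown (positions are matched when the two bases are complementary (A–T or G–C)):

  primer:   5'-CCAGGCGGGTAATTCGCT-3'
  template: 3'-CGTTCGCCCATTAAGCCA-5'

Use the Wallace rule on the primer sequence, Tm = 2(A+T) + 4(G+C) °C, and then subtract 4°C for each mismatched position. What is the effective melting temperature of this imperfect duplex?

46°C

Primer base counts: A=3, T=4, G=6, C=5 → A+T=7, G+C=11
Perfect-match Tm = 2(7) + 4(11) = 14 + 44 = 58°C
Mismatches (positions where the bases are not complementary): 3 (at positions 1, 4, 17)
Effective Tm = 58 − 3×4 = 58 − 12 = 46°C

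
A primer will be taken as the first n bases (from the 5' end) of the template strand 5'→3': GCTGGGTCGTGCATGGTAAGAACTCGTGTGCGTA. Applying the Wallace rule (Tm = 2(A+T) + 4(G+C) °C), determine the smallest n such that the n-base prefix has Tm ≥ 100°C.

n = 32

First 31 bases: GCTGGGTCGTGCATGGTAAGAACTCGTGTGC → Tm = 98°C (< 100°C)
First 32 bases: GCTGGGTCGTGCATGGTAAGAACTCGTGTGCG → Tm = 102°C (≥ 100°C)
Since every base adds ≥2°C, Tm only increases with n, so the threshold is first crossed at n = 32.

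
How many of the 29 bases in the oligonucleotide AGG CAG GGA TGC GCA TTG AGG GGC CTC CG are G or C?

Counting bases: A=5, G=13, C=7, T=4
G+C = 13 + 7 = 20

20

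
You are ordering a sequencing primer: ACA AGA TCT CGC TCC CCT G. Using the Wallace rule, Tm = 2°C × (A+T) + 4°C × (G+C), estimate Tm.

60°C

Counting bases: T=4, A=4, G=3, C=8
AT pairs contribute 8, GC pairs contribute 11.
Tm = 4·11 + 2·8 = 44 + 16 = 60°C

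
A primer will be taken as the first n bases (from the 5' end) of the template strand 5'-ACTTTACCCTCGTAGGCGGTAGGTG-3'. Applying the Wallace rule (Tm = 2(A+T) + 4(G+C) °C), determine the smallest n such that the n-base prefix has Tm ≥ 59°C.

First 18 bases: ACTTTACCCTCGTAGGCG → Tm = 56°C (< 59°C)
First 19 bases: ACTTTACCCTCGTAGGCGG → Tm = 60°C (≥ 59°C)
Since every base adds ≥2°C, Tm only increases with n, so the threshold is first crossed at n = 19.

n = 19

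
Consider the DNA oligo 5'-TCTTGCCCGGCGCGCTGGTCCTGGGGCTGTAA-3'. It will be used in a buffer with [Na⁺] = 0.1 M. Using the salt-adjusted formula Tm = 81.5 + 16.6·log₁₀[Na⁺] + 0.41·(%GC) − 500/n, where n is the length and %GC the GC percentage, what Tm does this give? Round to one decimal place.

77.5°C

Length n = 32. Base counts: C=10, A=2, G=12, T=8
G+C = 22, so %GC = 22/32 × 100 = 68.75%
Salt term: 16.6 × (-1) = -16.6
GC term: 0.41 × 68.75 = 28.188; length term: −500/32 = −15.625
Tm = 81.5 + (-16.6) + 28.188 − 15.625 = 77.463 → 77.5°C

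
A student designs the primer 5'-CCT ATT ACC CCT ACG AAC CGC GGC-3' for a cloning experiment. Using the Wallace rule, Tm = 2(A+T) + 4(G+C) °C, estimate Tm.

78°C

G=4, T=4, C=11, A=5
So N_AT = 9 and N_GC = 15.
Tm = 2(9) + 4(15) = 18 + 60 = 78°C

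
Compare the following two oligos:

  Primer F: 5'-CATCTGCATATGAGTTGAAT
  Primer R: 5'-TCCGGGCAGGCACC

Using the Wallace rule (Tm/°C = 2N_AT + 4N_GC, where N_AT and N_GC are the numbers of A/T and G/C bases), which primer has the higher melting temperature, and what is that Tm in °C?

Primer F, 54°C

Primer F: A+T=13, G+C=7 → Tm = 2(13)+4(7) = 54°C
Primer R: A+T=3, G+C=11 → Tm = 2(3)+4(11) = 50°C
54°C vs 50°C → primer F is higher.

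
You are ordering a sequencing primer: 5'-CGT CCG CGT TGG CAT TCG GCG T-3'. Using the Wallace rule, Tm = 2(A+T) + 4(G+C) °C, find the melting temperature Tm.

Scanning the sequence gives T=6, C=7, G=8, A=1.
A+T = 7, G+C = 15
Tm = 2(7) + 4(15) = 14 + 60 = 74°C

74°C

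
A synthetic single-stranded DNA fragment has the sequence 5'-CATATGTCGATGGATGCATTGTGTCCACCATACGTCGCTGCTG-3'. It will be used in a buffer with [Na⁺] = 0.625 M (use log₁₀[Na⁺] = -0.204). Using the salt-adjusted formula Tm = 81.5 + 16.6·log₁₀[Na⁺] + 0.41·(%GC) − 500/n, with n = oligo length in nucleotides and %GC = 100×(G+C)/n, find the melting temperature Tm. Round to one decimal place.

Length n = 43. Base counts: A=8, T=13, C=11, G=11
G+C = 22, so %GC = 22/43 × 100 = 51.163%
Salt term: 16.6 × (-0.204) = -3.386
GC term: 0.41 × 51.163 = 20.977; length term: −500/43 = −11.628
Tm = 81.5 + (-3.386) + 20.977 − 11.628 = 87.463 → 87.5°C

87.5°C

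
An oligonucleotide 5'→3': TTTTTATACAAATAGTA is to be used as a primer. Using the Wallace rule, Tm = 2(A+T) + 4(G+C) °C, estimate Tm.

38°C

Counting bases: G=1, A=7, T=8, C=1
AT pairs contribute 15, GC pairs contribute 2.
Tm = 4·2 + 2·15 = 8 + 30 = 38°C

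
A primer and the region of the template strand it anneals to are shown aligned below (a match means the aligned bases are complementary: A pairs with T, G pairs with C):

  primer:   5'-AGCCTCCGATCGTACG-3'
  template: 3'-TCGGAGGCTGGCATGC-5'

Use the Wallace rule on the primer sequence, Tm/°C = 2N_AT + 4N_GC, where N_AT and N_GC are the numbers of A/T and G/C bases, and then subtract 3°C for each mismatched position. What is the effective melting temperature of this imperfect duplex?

49°C

Primer base counts: A=3, T=3, G=4, C=6 → A+T=6, G+C=10
Perfect-match Tm = 2(6) + 4(10) = 12 + 40 = 52°C
Mismatches (positions where the bases are not complementary): 1 (at position 10)
Effective Tm = 52 − 1×3 = 52 − 3 = 49°C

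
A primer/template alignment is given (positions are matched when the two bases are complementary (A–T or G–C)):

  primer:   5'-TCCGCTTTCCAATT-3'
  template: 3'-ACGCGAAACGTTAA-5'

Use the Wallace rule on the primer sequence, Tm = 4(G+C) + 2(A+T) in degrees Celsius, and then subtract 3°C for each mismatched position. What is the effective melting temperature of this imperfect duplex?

34°C

Primer base counts: A=2, T=6, G=1, C=5 → A+T=8, G+C=6
Perfect-match Tm = 2(8) + 4(6) = 16 + 24 = 40°C
Mismatches (positions where the bases are not complementary): 2 (at positions 2, 9)
Effective Tm = 40 − 2×3 = 40 − 6 = 34°C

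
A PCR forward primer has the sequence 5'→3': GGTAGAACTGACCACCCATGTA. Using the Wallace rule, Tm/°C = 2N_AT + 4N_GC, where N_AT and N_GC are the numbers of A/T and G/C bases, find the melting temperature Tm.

Scanning the sequence gives G=5, A=7, T=4, C=6.
AT pairs contribute 11, GC pairs contribute 11.
Tm = 2(11) + 4(11) = 22 + 44 = 66°C

66°C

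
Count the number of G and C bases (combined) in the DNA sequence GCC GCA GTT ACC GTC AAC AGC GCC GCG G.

20

Counting bases: C=11, G=9, A=5, T=3
G+C = 9 + 11 = 20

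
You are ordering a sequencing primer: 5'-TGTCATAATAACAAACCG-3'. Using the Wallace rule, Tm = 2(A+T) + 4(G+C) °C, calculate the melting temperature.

Scanning the sequence gives T=4, A=8, G=2, C=4.
So N_AT = 12 and N_GC = 6.
Tm = 2×12 + 4×6 = 48°C

48°C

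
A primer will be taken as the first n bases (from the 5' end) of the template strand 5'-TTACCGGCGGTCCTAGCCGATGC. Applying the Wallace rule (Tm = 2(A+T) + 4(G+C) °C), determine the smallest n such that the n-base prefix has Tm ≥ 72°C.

First 21 bases: TTACCGGCGGTCCTAGCCGAT → Tm = 68°C (< 72°C)
First 22 bases: TTACCGGCGGTCCTAGCCGATG → Tm = 72°C (≥ 72°C)
Each additional base adds 2°C (A/T) or 4°C (G/C), so Tm is non-decreasing in n; n = 22 is the first length to reach 72°C.

n = 22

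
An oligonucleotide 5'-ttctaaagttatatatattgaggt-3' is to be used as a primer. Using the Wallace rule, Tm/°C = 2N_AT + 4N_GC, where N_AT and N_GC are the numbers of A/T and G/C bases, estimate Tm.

Counting bases: T=11, G=4, A=8, C=1
AT pairs contribute 19, GC pairs contribute 5.
Tm = 2×19 + 4×5 = 58°C

58°C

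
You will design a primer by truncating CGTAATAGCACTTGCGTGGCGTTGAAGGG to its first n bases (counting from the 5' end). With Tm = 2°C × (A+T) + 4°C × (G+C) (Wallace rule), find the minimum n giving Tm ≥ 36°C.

First 12 bases: CGTAATAGCACT → Tm = 34°C (< 36°C)
First 13 bases: CGTAATAGCACTT → Tm = 36°C (≥ 36°C)
Since every base adds ≥2°C, Tm only increases with n, so the threshold is first crossed at n = 13.

n = 13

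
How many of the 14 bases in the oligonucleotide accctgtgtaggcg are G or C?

Counting bases: G=5, T=3, C=4, A=2
G+C = 5 + 4 = 9

9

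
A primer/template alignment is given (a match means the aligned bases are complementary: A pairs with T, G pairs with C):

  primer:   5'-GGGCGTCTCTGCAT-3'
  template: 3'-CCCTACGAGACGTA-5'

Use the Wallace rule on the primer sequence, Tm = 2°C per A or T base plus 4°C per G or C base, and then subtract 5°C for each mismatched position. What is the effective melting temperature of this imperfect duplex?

31°C

Primer base counts: A=1, T=4, G=5, C=4 → A+T=5, G+C=9
Perfect-match Tm = 2(5) + 4(9) = 10 + 36 = 46°C
Mismatches (positions where the bases are not complementary): 3 (at positions 4, 5, 6)
Effective Tm = 46 − 3×5 = 46 − 15 = 31°C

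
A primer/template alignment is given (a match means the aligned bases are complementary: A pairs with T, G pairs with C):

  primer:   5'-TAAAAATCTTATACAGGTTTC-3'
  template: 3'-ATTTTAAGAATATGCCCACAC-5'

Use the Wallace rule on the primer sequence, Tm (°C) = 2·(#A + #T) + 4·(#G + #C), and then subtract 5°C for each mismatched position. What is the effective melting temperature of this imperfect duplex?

32°C

Primer base counts: A=8, T=8, G=2, C=3 → A+T=16, G+C=5
Perfect-match Tm = 2(16) + 4(5) = 32 + 20 = 52°C
Mismatches (positions where the bases are not complementary): 4 (at positions 6, 15, 19, 21)
Effective Tm = 52 − 4×5 = 52 − 20 = 32°C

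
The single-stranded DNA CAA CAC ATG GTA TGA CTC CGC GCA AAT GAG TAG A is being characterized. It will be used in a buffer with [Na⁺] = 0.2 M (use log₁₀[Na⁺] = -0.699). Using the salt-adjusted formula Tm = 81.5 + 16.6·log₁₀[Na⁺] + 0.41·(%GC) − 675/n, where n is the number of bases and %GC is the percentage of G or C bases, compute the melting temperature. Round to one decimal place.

Length n = 34. A=12, C=8, T=6, G=8
G+C = 16, so %GC = 16/34 × 100 = 47.059%
Salt term: 16.6 × (-0.699) = -11.603
GC term: 0.41 × 47.059 = 19.294; length term: −675/34 = −19.853
Tm = 81.5 + (-11.603) + 19.294 − 19.853 = 69.338 → 69.3°C

69.3°C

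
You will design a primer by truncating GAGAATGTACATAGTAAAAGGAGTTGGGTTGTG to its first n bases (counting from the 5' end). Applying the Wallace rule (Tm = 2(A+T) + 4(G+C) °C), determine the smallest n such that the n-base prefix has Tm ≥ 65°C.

n = 25

First 24 bases: GAGAATGTACATAGTAAAAGGAGT → Tm = 64°C (< 65°C)
First 25 bases: GAGAATGTACATAGTAAAAGGAGTT → Tm = 66°C (≥ 65°C)
Each additional base adds 2°C (A/T) or 4°C (G/C), so Tm is non-decreasing in n; n = 25 is the first length to reach 65°C.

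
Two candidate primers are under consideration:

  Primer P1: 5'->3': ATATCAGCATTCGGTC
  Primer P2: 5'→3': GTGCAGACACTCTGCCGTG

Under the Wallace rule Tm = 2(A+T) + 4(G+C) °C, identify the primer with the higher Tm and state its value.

Primer P1: A+T=9, G+C=7 → Tm = 2(9)+4(7) = 46°C
Primer P2: A+T=7, G+C=12 → Tm = 2(7)+4(12) = 62°C
46°C vs 62°C → primer P2 is higher.

Primer P2, 62°C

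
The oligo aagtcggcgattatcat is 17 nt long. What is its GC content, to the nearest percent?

A=5, T=5, G=4, C=3
G+C = 4 + 3 = 7 out of 17 bases
%GC = 7/17 × 100 = 41.18% ≈ 41%

41%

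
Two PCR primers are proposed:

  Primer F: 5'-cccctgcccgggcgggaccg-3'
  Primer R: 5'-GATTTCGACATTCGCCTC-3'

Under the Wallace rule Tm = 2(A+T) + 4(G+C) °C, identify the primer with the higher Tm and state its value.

Primer F, 76°C

Primer F: A+T=2, G+C=18 → Tm = 2(2)+4(18) = 76°C
Primer R: A+T=9, G+C=9 → Tm = 2(9)+4(9) = 54°C
76°C vs 54°C → primer F is higher.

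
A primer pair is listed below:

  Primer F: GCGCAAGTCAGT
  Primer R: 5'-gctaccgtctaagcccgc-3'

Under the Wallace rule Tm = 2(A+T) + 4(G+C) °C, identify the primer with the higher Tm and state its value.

Primer F: A+T=5, G+C=7 → Tm = 2(5)+4(7) = 38°C
Primer R: A+T=6, G+C=12 → Tm = 2(6)+4(12) = 60°C
38°C vs 60°C → primer R is higher.

Primer R, 60°C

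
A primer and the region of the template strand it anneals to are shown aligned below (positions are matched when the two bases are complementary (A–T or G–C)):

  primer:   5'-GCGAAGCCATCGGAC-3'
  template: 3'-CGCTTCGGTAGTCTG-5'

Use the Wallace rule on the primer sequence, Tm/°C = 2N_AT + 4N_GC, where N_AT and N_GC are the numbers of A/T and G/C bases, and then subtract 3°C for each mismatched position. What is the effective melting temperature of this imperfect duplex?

47°C

Primer base counts: A=4, T=1, G=5, C=5 → A+T=5, G+C=10
Perfect-match Tm = 2(5) + 4(10) = 10 + 40 = 50°C
Mismatches (positions where the bases are not complementary): 1 (at position 12)
Effective Tm = 50 − 1×3 = 50 − 3 = 47°C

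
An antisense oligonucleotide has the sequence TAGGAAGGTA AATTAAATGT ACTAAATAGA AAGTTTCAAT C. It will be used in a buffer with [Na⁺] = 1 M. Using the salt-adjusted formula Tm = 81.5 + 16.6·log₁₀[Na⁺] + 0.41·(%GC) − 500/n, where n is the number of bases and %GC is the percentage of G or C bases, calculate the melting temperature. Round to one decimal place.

79.3°C

Length n = 41. A=19, G=7, T=12, C=3
G+C = 10, so %GC = 10/41 × 100 = 24.39%
Salt term: 16.6 × (0) = 0
GC term: 0.41 × 24.39 = 10; length term: −500/41 = −12.195
Tm = 81.5 + (0) + 10 − 12.195 = 79.305 → 79.3°C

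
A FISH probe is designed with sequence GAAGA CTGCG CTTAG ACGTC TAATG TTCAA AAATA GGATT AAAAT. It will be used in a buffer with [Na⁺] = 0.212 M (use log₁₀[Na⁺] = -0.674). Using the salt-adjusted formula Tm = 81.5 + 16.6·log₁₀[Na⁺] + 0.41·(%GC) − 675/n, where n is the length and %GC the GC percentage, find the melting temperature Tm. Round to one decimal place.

Length n = 45. G=9, A=18, T=12, C=6
G+C = 15, so %GC = 15/45 × 100 = 33.333%
Salt term: 16.6 × (-0.674) = -11.188
GC term: 0.41 × 33.333 = 13.667; length term: −675/45 = −15
Tm = 81.5 + (-11.188) + 13.667 − 15 = 68.979 → 69.0°C

69.0°C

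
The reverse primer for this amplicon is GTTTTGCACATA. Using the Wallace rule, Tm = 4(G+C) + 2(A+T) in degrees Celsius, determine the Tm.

C=2, G=2, T=5, A=3
So N_AT = 8 and N_GC = 4.
Tm = 4·4 + 2·8 = 16 + 16 = 32°C

32°C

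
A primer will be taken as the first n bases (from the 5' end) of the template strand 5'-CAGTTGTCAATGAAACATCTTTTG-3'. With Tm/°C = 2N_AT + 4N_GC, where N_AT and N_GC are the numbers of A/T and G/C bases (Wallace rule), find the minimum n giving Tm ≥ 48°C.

First 17 bases: CAGTTGTCAATGAAACA → Tm = 46°C (< 48°C)
First 18 bases: CAGTTGTCAATGAAACAT → Tm = 48°C (≥ 48°C)
Each additional base adds 2°C (A/T) or 4°C (G/C), so Tm is non-decreasing in n; n = 18 is the first length to reach 48°C.

n = 18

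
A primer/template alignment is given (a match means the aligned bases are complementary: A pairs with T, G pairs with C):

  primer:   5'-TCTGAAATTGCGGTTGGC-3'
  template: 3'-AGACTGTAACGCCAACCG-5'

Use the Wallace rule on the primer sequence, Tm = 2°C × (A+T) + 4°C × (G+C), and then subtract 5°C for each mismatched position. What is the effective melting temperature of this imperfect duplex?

49°C

Primer base counts: A=3, T=6, G=6, C=3 → A+T=9, G+C=9
Perfect-match Tm = 2(9) + 4(9) = 18 + 36 = 54°C
Mismatches (positions where the bases are not complementary): 1 (at position 6)
Effective Tm = 54 − 1×5 = 54 − 5 = 49°C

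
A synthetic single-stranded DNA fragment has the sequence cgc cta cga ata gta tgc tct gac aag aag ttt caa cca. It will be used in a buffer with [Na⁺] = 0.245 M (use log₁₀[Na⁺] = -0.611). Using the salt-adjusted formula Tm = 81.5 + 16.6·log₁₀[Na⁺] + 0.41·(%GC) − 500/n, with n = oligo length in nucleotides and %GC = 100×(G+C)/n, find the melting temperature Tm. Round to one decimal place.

Length n = 39. Base counts: T=9, G=7, A=13, C=10
G+C = 17, so %GC = 17/39 × 100 = 43.59%
Salt term: 16.6 × (-0.611) = -10.143
GC term: 0.41 × 43.59 = 17.872; length term: −500/39 = −12.821
Tm = 81.5 + (-10.143) + 17.872 − 12.821 = 76.408 → 76.4°C

76.4°C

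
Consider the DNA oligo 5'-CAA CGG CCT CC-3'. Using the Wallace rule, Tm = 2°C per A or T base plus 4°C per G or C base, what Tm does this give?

Base counts: C=6, A=2, T=1, G=2
A+T = 3, G+C = 8
Tm = 4·8 + 2·3 = 32 + 6 = 38°C

38°C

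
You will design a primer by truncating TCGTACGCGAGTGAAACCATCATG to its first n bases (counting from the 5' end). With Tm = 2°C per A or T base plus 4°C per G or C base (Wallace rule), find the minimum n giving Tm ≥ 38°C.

First 11 bases: TCGTACGCGAG → Tm = 36°C (< 38°C)
First 12 bases: TCGTACGCGAGT → Tm = 38°C (≥ 38°C)
Each additional base adds 2°C (A/T) or 4°C (G/C), so Tm is non-decreasing in n; n = 12 is the first length to reach 38°C.

n = 12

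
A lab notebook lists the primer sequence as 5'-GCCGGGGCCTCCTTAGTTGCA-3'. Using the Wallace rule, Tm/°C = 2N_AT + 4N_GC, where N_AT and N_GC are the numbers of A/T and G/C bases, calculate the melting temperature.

70°C

T=5, C=7, A=2, G=7
So N_AT = 7 and N_GC = 14.
Tm = 2×7 + 4×14 = 70°C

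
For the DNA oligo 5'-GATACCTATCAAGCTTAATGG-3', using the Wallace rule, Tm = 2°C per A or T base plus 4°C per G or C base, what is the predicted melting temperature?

58°C

G=4, T=6, A=7, C=4
So N_AT = 13 and N_GC = 8.
Tm = 2×13 + 4×8 = 58°C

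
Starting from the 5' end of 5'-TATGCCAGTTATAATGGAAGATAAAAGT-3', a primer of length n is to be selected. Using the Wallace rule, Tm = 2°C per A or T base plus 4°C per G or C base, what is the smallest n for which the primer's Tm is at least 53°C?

n = 20

First 19 bases: TATGCCAGTTATAATGGAA → Tm = 50°C (< 53°C)
First 20 bases: TATGCCAGTTATAATGGAAG → Tm = 54°C (≥ 53°C)
Each additional base adds 2°C (A/T) or 4°C (G/C), so Tm is non-decreasing in n; n = 20 is the first length to reach 53°C.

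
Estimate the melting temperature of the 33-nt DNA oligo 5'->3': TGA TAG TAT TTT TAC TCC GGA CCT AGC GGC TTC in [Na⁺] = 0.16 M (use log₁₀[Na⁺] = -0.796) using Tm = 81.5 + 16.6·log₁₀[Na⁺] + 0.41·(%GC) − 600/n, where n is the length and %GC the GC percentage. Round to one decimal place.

68.7°C

Length n = 33. Counting bases: T=12, A=6, C=8, G=7
G+C = 15, so %GC = 15/33 × 100 = 45.455%
Salt term: 16.6 × (-0.796) = -13.214
GC term: 0.41 × 45.455 = 18.637; length term: −600/33 = −18.182
Tm = 81.5 + (-13.214) + 18.637 − 18.182 = 68.741 → 68.7°C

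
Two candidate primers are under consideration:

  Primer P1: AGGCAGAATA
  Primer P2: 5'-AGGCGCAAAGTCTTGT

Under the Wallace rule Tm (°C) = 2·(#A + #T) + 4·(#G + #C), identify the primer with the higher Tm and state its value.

Primer P2, 48°C

Primer P1: A+T=6, G+C=4 → Tm = 2(6)+4(4) = 28°C
Primer P2: A+T=8, G+C=8 → Tm = 2(8)+4(8) = 48°C
28°C vs 48°C → primer P2 is higher.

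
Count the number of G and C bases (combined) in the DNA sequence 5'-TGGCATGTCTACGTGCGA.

10

Base counts: C=4, A=3, T=5, G=6
G+C = 6 + 4 = 10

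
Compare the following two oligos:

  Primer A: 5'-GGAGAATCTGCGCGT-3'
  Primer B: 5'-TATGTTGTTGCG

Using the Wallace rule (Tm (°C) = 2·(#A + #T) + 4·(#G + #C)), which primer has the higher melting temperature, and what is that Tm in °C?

Primer A, 48°C

Primer A: A+T=6, G+C=9 → Tm = 2(6)+4(9) = 48°C
Primer B: A+T=7, G+C=5 → Tm = 2(7)+4(5) = 34°C
48°C vs 34°C → primer A is higher.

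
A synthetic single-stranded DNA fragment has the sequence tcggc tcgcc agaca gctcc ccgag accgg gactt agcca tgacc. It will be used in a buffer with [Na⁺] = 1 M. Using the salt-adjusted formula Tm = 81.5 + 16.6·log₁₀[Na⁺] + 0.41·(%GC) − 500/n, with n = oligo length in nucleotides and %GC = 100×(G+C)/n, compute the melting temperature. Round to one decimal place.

Length n = 45. Base counts: A=9, C=18, G=12, T=6
G+C = 30, so %GC = 30/45 × 100 = 66.667%
Salt term: 16.6 × (0) = 0
GC term: 0.41 × 66.667 = 27.333; length term: −500/45 = −11.111
Tm = 81.5 + (0) + 27.333 − 11.111 = 97.722 → 97.7°C

97.7°C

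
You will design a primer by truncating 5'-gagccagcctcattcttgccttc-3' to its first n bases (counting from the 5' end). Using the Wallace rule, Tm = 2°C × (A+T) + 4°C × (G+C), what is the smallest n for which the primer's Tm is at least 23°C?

First 6 bases: GAGCCA → Tm = 20°C (< 23°C)
First 7 bases: GAGCCAG → Tm = 24°C (≥ 23°C)
Each additional base adds 2°C (A/T) or 4°C (G/C), so Tm is non-decreasing in n; n = 7 is the first length to reach 23°C.

n = 7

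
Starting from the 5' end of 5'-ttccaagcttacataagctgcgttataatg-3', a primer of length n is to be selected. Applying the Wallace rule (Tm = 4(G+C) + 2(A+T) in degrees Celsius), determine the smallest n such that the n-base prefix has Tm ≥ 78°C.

n = 29

First 28 bases: TTCCAAGCTTACATAAGCTGCGTTATAA → Tm = 76°C (< 78°C)
First 29 bases: TTCCAAGCTTACATAAGCTGCGTTATAAT → Tm = 78°C (≥ 78°C)
Since every base adds ≥2°C, Tm only increases with n, so the threshold is first crossed at n = 29.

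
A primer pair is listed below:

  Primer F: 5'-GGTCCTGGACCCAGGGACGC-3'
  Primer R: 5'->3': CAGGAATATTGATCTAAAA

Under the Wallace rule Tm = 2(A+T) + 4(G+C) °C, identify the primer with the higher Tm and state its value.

Primer F, 70°C

Primer F: A+T=5, G+C=15 → Tm = 2(5)+4(15) = 70°C
Primer R: A+T=14, G+C=5 → Tm = 2(14)+4(5) = 48°C
70°C vs 48°C → primer F is higher.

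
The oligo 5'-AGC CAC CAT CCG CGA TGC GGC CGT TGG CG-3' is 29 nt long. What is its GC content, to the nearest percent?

C=11, A=4, G=10, T=4
G+C = 10 + 11 = 21 out of 29 bases
%GC = 21/29 × 100 = 72.41% ≈ 72%

72%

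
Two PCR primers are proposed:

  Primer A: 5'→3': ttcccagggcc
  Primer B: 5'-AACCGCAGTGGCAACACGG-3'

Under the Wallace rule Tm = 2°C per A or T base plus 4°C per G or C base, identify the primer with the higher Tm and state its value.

Primer B, 62°C

Primer A: A+T=3, G+C=8 → Tm = 2(3)+4(8) = 38°C
Primer B: A+T=7, G+C=12 → Tm = 2(7)+4(12) = 62°C
38°C vs 62°C → primer B is higher.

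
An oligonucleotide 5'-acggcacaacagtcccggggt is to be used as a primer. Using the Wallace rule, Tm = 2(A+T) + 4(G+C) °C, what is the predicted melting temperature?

70°C

T=2, G=7, C=7, A=5
AT pairs contribute 7, GC pairs contribute 14.
Tm = 2×7 + 4×14 = 70°C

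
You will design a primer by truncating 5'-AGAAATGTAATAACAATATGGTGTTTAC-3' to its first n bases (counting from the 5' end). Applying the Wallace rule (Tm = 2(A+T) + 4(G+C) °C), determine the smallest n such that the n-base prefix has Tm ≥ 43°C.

First 18 bases: AGAAATGTAATAACAATA → Tm = 42°C (< 43°C)
First 19 bases: AGAAATGTAATAACAATAT → Tm = 44°C (≥ 43°C)
Since every base adds ≥2°C, Tm only increases with n, so the threshold is first crossed at n = 19.

n = 19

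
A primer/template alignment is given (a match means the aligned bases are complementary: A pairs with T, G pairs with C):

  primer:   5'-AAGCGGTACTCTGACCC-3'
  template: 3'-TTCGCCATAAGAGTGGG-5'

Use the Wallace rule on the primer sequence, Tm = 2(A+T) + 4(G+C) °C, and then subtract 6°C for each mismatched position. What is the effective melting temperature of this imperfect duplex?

42°C

Primer base counts: A=4, T=3, G=4, C=6 → A+T=7, G+C=10
Perfect-match Tm = 2(7) + 4(10) = 14 + 40 = 54°C
Mismatches (positions where the bases are not complementary): 2 (at positions 9, 13)
Effective Tm = 54 − 2×6 = 54 − 12 = 42°C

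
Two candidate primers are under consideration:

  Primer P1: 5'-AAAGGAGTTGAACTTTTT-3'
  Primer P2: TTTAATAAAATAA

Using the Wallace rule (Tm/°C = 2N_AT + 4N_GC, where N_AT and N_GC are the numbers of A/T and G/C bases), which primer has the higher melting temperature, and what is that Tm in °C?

Primer P1: A+T=13, G+C=5 → Tm = 2(13)+4(5) = 46°C
Primer P2: A+T=13, G+C=0 → Tm = 2(13)+4(0) = 26°C
46°C vs 26°C → primer P1 is higher.

Primer P1, 46°C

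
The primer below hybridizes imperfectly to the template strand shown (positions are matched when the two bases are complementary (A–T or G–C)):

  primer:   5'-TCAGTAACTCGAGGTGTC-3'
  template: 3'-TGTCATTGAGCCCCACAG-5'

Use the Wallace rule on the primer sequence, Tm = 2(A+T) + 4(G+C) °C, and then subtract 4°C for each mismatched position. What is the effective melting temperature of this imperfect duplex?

Primer base counts: A=4, T=5, G=5, C=4 → A+T=9, G+C=9
Perfect-match Tm = 2(9) + 4(9) = 18 + 36 = 54°C
Mismatches (positions where the bases are not complementary): 2 (at positions 1, 12)
Effective Tm = 54 − 2×4 = 54 − 8 = 46°C

46°C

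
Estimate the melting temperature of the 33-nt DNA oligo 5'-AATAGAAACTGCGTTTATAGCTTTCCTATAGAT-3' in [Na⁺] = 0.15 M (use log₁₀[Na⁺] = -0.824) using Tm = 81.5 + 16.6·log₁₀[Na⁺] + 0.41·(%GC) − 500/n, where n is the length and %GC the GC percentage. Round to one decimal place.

65.1°C

Length n = 33. T=12, G=5, C=5, A=11
G+C = 10, so %GC = 10/33 × 100 = 30.303%
Salt term: 16.6 × (-0.824) = -13.678
GC term: 0.41 × 30.303 = 12.424; length term: −500/33 = −15.152
Tm = 81.5 + (-13.678) + 12.424 − 15.152 = 65.094 → 65.1°C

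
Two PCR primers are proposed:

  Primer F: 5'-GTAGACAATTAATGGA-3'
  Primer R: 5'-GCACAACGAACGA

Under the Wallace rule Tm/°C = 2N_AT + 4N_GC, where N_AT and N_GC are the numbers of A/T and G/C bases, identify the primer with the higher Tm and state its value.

Primer F, 42°C

Primer F: A+T=11, G+C=5 → Tm = 2(11)+4(5) = 42°C
Primer R: A+T=6, G+C=7 → Tm = 2(6)+4(7) = 40°C
42°C vs 40°C → primer F is higher.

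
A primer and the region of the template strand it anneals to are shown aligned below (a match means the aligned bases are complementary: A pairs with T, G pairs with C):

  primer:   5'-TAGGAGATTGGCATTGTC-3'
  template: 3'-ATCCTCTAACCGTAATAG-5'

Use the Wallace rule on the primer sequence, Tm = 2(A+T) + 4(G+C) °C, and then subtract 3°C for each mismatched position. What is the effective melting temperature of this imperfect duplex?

49°C

Primer base counts: A=4, T=6, G=6, C=2 → A+T=10, G+C=8
Perfect-match Tm = 2(10) + 4(8) = 20 + 32 = 52°C
Mismatches (positions where the bases are not complementary): 1 (at position 16)
Effective Tm = 52 − 1×3 = 52 − 3 = 49°C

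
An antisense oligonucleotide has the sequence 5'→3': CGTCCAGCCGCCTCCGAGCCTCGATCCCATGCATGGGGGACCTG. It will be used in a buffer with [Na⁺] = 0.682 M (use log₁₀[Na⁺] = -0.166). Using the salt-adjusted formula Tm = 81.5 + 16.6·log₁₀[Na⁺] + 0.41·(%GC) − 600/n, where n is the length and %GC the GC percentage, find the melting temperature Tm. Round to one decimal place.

Length n = 44. Base counts: T=7, C=18, A=6, G=13
G+C = 31, so %GC = 31/44 × 100 = 70.455%
Salt term: 16.6 × (-0.166) = -2.756
GC term: 0.41 × 70.455 = 28.887; length term: −600/44 = −13.636
Tm = 81.5 + (-2.756) + 28.887 − 13.636 = 93.995 → 94.0°C

94.0°C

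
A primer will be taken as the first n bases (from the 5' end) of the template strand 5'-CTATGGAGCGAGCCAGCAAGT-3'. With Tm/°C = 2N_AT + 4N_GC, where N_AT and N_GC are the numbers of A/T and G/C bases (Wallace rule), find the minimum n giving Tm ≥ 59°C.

First 18 bases: CTATGGAGCGAGCCAGCA → Tm = 58°C (< 59°C)
First 19 bases: CTATGGAGCGAGCCAGCAA → Tm = 60°C (≥ 59°C)
Each additional base adds 2°C (A/T) or 4°C (G/C), so Tm is non-decreasing in n; n = 19 is the first length to reach 59°C.

n = 19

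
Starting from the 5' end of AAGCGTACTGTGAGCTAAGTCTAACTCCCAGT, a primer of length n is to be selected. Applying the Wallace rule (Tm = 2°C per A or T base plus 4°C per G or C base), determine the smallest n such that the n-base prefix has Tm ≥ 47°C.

n = 16

First 15 bases: AAGCGTACTGTGAGC → Tm = 46°C (< 47°C)
First 16 bases: AAGCGTACTGTGAGCT → Tm = 48°C (≥ 47°C)
Since every base adds ≥2°C, Tm only increases with n, so the threshold is first crossed at n = 16.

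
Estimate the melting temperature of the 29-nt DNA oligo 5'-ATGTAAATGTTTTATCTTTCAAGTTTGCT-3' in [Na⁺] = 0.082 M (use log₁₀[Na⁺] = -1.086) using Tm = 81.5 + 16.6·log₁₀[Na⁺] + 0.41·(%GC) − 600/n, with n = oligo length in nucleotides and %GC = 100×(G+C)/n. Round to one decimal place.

52.7°C

Length n = 29. Counting bases: C=3, T=15, A=7, G=4
G+C = 7, so %GC = 7/29 × 100 = 24.138%
Salt term: 16.6 × (-1.086) = -18.028
GC term: 0.41 × 24.138 = 9.897; length term: −600/29 = −20.69
Tm = 81.5 + (-18.028) + 9.897 − 20.69 = 52.679 → 52.7°C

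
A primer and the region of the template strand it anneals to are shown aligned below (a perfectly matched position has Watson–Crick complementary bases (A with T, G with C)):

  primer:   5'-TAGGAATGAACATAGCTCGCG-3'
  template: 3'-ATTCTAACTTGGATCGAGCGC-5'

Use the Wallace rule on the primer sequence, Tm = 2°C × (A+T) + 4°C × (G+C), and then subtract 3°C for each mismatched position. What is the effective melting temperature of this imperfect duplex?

53°C

Primer base counts: A=7, T=4, G=6, C=4 → A+T=11, G+C=10
Perfect-match Tm = 2(11) + 4(10) = 22 + 40 = 62°C
Mismatches (positions where the bases are not complementary): 3 (at positions 3, 6, 12)
Effective Tm = 62 − 3×3 = 62 − 9 = 53°C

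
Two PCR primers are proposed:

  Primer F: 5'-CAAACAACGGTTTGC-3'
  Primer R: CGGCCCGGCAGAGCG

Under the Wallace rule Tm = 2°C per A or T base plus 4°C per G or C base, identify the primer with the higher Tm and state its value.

Primer F: A+T=8, G+C=7 → Tm = 2(8)+4(7) = 44°C
Primer R: A+T=2, G+C=13 → Tm = 2(2)+4(13) = 56°C
44°C vs 56°C → primer R is higher.

Primer R, 56°C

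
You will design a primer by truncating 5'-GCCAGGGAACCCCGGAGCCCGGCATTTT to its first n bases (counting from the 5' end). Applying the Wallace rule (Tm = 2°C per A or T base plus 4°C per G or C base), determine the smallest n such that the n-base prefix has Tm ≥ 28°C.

n = 8

First 7 bases: GCCAGGG → Tm = 26°C (< 28°C)
First 8 bases: GCCAGGGA → Tm = 28°C (≥ 28°C)
Each additional base adds 2°C (A/T) or 4°C (G/C), so Tm is non-decreasing in n; n = 8 is the first length to reach 28°C.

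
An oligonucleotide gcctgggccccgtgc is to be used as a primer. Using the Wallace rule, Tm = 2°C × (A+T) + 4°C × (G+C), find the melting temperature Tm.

56°C

Base counts: C=7, A=0, T=2, G=6
A+T = 2, G+C = 13
Tm = 4·13 + 2·2 = 52 + 4 = 56°C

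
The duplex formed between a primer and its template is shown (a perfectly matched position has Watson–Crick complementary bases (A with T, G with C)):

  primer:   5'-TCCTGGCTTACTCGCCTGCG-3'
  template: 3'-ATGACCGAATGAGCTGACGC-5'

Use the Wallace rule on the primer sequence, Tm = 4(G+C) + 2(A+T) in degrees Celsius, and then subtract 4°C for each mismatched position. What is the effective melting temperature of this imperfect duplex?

58°C

Primer base counts: A=1, T=6, G=5, C=8 → A+T=7, G+C=13
Perfect-match Tm = 2(7) + 4(13) = 14 + 52 = 66°C
Mismatches (positions where the bases are not complementary): 2 (at positions 2, 15)
Effective Tm = 66 − 2×4 = 66 − 8 = 58°C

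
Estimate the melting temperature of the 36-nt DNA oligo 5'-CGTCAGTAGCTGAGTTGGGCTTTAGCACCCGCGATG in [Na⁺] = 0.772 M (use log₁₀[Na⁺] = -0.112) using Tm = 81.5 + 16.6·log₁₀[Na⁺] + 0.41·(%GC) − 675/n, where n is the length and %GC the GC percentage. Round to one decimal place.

Length n = 36. Base counts: T=9, C=9, G=12, A=6
G+C = 21, so %GC = 21/36 × 100 = 58.333%
Salt term: 16.6 × (-0.112) = -1.859
GC term: 0.41 × 58.333 = 23.917; length term: −675/36 = −18.75
Tm = 81.5 + (-1.859) + 23.917 − 18.75 = 84.808 → 84.8°C

84.8°C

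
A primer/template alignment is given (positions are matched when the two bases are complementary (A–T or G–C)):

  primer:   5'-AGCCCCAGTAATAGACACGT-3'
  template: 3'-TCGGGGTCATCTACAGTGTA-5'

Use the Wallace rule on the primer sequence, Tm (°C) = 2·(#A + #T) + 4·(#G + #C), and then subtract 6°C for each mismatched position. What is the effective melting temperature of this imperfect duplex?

Primer base counts: A=7, T=3, G=4, C=6 → A+T=10, G+C=10
Perfect-match Tm = 2(10) + 4(10) = 20 + 40 = 60°C
Mismatches (positions where the bases are not complementary): 5 (at positions 11, 12, 13, 15, 19)
Effective Tm = 60 − 5×6 = 60 − 30 = 30°C

30°C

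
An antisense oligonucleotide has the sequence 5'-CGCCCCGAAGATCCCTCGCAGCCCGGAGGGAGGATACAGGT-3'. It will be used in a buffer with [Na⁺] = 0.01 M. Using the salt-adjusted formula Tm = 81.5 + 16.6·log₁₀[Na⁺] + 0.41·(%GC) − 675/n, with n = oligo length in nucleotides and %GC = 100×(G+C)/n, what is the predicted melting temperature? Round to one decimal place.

Length n = 41. G=14, C=14, T=4, A=9
G+C = 28, so %GC = 28/41 × 100 = 68.293%
Salt term: 16.6 × (-2) = -33.2
GC term: 0.41 × 68.293 = 28; length term: −675/41 = −16.463
Tm = 81.5 + (-33.2) + 28 − 16.463 = 59.837 → 59.8°C

59.8°C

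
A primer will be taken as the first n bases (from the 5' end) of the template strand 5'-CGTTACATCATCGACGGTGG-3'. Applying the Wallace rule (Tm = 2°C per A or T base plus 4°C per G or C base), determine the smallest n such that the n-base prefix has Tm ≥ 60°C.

n = 20

First 19 bases: CGTTACATCATCGACGGTG → Tm = 58°C (< 60°C)
First 20 bases: CGTTACATCATCGACGGTGG → Tm = 62°C (≥ 60°C)
Each additional base adds 2°C (A/T) or 4°C (G/C), so Tm is non-decreasing in n; n = 20 is the first length to reach 60°C.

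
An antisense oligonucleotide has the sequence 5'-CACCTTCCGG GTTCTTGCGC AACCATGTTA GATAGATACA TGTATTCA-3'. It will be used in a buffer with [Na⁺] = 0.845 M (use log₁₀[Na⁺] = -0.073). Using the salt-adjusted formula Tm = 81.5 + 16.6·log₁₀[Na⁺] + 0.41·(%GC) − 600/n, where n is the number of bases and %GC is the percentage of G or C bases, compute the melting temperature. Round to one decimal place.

85.7°C

Length n = 48. Scanning the sequence gives T=15, C=12, A=12, G=9.
G+C = 21, so %GC = 21/48 × 100 = 43.75%
Salt term: 16.6 × (-0.073) = -1.212
GC term: 0.41 × 43.75 = 17.938; length term: −600/48 = −12.5
Tm = 81.5 + (-1.212) + 17.938 − 12.5 = 85.726 → 85.7°C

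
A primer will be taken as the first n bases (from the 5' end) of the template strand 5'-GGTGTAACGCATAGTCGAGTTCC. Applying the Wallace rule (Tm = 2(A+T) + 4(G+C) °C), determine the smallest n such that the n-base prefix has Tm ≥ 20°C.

First 6 bases: GGTGTA → Tm = 18°C (< 20°C)
First 7 bases: GGTGTAA → Tm = 20°C (≥ 20°C)
Since every base adds ≥2°C, Tm only increases with n, so the threshold is first crossed at n = 7.

n = 7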